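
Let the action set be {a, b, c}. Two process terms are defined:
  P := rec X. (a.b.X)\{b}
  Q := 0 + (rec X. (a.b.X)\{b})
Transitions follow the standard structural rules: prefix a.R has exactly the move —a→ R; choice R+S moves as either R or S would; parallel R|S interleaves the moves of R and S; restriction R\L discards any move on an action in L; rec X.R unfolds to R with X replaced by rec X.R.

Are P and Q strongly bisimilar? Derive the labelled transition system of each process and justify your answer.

P's transition system — 2 states:
  m0 = rec X. (a.b.X)\{b} has moves -a-> m1
  m1 = (b.(rec X. (a.b.X)\{b}))\{b} has moves ·
Q's transition system — 2 states:
  n0 = 0 + (rec X. (a.b.X)\{b}) has moves -a-> n1
  n1 = (b.(rec X. (a.b.X)\{b}))\{b} has moves ·
Coarsest stable partition (strong bisimilarity classes):
  B0 = {m0, n0}
  B1 = {m1, n1}
m0 ∈ B0, n0 ∈ B0 → same block

YES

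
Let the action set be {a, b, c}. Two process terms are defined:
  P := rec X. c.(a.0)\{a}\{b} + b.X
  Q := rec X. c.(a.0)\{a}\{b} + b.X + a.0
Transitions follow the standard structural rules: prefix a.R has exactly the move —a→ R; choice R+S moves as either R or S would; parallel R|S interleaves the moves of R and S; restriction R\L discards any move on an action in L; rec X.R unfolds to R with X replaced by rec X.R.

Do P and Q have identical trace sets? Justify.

P's transition system — 2 states:
  p0 = rec X. c.(a.0)\{a}\{b} + b.X :: -b-> p0, -c-> p1
  p1 = (a.0)\{a}\{b} :: (no moves)
Q's transition system — 3 states:
  q0 = rec X. c.(a.0)\{a}\{b} + b.X + a.0 :: -a-> q1, -b-> q0, -c-> q2
  q1 = 0 :: (no moves)
  q2 = (a.0)\{a}\{b} :: (no moves)
Trace ⟨a⟩ through Q, begin at {q0}:
  after a @ step 1: {q1}
  — Q admits the full trace.
Trace ⟨a⟩ through P, begin at {p0}:
  after a @ step 1: ∅  — P cannot continue

trace-distinct — witness ⟨a⟩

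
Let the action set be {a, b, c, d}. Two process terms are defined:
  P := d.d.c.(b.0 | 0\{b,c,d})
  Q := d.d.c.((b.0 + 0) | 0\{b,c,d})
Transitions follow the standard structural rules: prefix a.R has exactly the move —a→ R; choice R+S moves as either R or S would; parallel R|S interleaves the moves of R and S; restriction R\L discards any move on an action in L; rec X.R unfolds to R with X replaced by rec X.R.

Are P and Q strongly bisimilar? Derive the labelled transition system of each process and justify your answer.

LTS(P): 5 reachable states
  p0 = d.d.c.(b.0 | 0\{b,c,d}) ⊢ ··d··> p1
  p1 = d.c.(b.0 | 0\{b,c,d}) ⊢ ··d··> p2
  p2 = c.(b.0 | 0\{b,c,d}) ⊢ ··c··> p3
  p3 = b.0 | 0\{b,c,d} ⊢ ··b··> p4
  p4 = 0 | 0\{b,c,d} ⊢ ∅
LTS(Q): 5 reachable states
  q0 = d.d.c.((b.0 + 0) | 0\{b,c,d}) ⊢ ··d··> q1
  q1 = d.c.((b.0 + 0) | 0\{b,c,d}) ⊢ ··d··> q2
  q2 = c.((b.0 + 0) | 0\{b,c,d}) ⊢ ··c··> q3
  q3 = (b.0 + 0) | 0\{b,c,d} ⊢ ··b··> q4
  q4 = 0 | 0\{b,c,d} ⊢ ∅
Partition-refinement fixed point:
  B0 = {p0, q0}
  B1 = {p1, q1}
  B2 = {p2, q2}
  B3 = {p3, q3}
  B4 = {p4, q4}
p0 ∈ B0, q0 ∈ B0 → same block

bisimilar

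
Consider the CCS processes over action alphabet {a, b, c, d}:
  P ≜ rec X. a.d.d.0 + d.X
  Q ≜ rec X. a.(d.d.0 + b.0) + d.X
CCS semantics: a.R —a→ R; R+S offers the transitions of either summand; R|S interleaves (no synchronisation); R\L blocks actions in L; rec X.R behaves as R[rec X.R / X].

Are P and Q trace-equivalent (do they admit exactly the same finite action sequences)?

Reachable graph of P (4 states):
  u0 = rec X. a.d.d.0 + d.X | —a→ u1, —d→ u0
  u1 = d.d.0 | —d→ u2
  u2 = d.0 | —d→ u3
  u3 = 0 | ·
Reachable graph of Q (4 states):
  v0 = rec X. a.(d.d.0 + b.0) + d.X | —a→ v1, —d→ v0
  v1 = d.d.0 + b.0 | —b→ v2, —d→ v3
  v2 = 0 | ·
  v3 = d.0 | —d→ v2
Run σ = ⟨ab⟩ on Q: start {v0}
  after a @ step 1: {v1}
  after b @ step 2: {v2}
  — Q admits the full trace.
Run σ = ⟨ab⟩ on P: start {u0}
  after a @ step 1: {u1}
  after b @ step 2: no successor for P

trace-distinct — witness ⟨ab⟩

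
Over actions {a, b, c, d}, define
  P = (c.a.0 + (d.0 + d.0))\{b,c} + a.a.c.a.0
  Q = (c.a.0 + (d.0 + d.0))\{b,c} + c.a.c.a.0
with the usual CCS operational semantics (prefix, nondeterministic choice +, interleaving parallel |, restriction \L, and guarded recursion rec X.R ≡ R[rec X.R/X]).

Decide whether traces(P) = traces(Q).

LTS(P): 6 reachable states
  m0 = (c.a.0 + (d.0 + d.0))\{b,c} + a.a.c.a.0 :: --a--▸ m1, --d--▸ m2
  m1 = a.c.a.0 :: --a--▸ m3
  m2 = 0\{b,c} :: ·
  m3 = c.a.0 :: --c--▸ m4
  m4 = a.0 :: --a--▸ m5
  m5 = 0 :: ·
LTS(Q): 6 reachable states
  n0 = (c.a.0 + (d.0 + d.0))\{b,c} + c.a.c.a.0 :: --c--▸ n1, --d--▸ n2
  n1 = a.c.a.0 :: --a--▸ n3
  n2 = 0\{b,c} :: ·
  n3 = c.a.0 :: --c--▸ n4
  n4 = a.0 :: --a--▸ n5
  n5 = 0 :: ·
Run σ = ⟨a⟩ on P: start {m0}
  step 1 (a): {m1}
  P completes σ.
Run σ = ⟨a⟩ on Q: start {n0}
  step 1 (a): ∅  — Q cannot continue

NO — witness ⟨a⟩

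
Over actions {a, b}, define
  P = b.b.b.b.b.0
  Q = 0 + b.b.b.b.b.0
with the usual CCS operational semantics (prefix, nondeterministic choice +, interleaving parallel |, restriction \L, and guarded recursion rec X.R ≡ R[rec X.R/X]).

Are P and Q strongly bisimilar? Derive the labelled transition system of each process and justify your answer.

P's transition system — 6 states:
  m0 = b.b.b.b.b.0 | —b→ m1
  m1 = b.b.b.b.0 | —b→ m2
  m2 = b.b.b.0 | —b→ m3
  m3 = b.b.0 | —b→ m4
  m4 = b.0 | —b→ m5
  m5 = 0 | ∅
Q's transition system — 6 states:
  n0 = 0 + b.b.b.b.b.0 | —b→ n1
  n1 = b.b.b.b.0 | —b→ n2
  n2 = b.b.b.0 | —b→ n3
  n3 = b.b.0 | —b→ n4
  n4 = b.0 | —b→ n5
  n5 = 0 | ∅
Partition-refinement fixed point:
  B0 = {m0, n0}
  B1 = {m1, n1}
  B2 = {m2, n2}
  B3 = {m3, n3}
  B4 = {m4, n4}
  B5 = {m5, n5}
m0 ∈ B0, n0 ∈ B0 → same block

P ~ Q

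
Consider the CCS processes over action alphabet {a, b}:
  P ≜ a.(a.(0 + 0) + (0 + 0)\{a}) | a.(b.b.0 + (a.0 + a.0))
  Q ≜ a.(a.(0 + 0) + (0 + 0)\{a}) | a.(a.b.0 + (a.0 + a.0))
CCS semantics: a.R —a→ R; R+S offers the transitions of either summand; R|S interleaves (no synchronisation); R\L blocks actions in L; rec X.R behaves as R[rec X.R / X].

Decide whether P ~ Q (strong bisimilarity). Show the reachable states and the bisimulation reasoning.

P ≁ Q

P's transition system — 12 states:
  s0 = a.(a.(0 + 0) + (0 + 0)\{a}) | a.(b.b.0 + (a.0 + a.0)) has moves ··a··> s1, ··a··> s2
  s1 = (a.(0 + 0) + (0 + 0)\{a}) | a.(b.b.0 + (a.0 + a.0)) has moves ··a··> s3, ··a··> s4
  s2 = a.(a.(0 + 0) + (0 + 0)\{a}) | (b.b.0 + (a.0 + a.0)) has moves ··a··> s4, ··a··> s5, ··b··> s6
  s3 = (0 + 0) | a.(b.b.0 + (a.0 + a.0)) has moves ··a··> s7
  s4 = (a.(0 + 0) + (0 + 0)\{a}) | (b.b.0 + (a.0 + a.0)) has moves ··a··> s7, ··a··> s8, ··b··> s9
  s5 = a.(a.(0 + 0) + (0 + 0)\{a}) | 0 has moves ··a··> s8
  s6 = a.(a.(0 + 0) + (0 + 0)\{a}) | b.0 has moves ··a··> s9, ··b··> s5
  s7 = (0 + 0) | (b.b.0 + (a.0 + a.0)) has moves ··a··> s10, ··b··> s11
  s8 = (a.(0 + 0) + (0 + 0)\{a}) | 0 has moves ··a··> s10
  s9 = (a.(0 + 0) + (0 + 0)\{a}) | b.0 has moves ··a··> s11, ··b··> s8
  s10 = (0 + 0) | 0 has moves ∅
  s11 = (0 + 0) | b.0 has moves ··b··> s10
Q's transition system — 12 states:
  t0 = a.(a.(0 + 0) + (0 + 0)\{a}) | a.(a.b.0 + (a.0 + a.0)) has moves ··a··> t1, ··a··> t2
  t1 = (a.(0 + 0) + (0 + 0)\{a}) | a.(a.b.0 + (a.0 + a.0)) has moves ··a··> t3, ··a··> t4
  t2 = a.(a.(0 + 0) + (0 + 0)\{a}) | (a.b.0 + (a.0 + a.0)) has moves ··a··> t4, ··a··> t5, ··a··> t6
  t3 = (0 + 0) | a.(a.b.0 + (a.0 + a.0)) has moves ··a··> t7
  t4 = (a.(0 + 0) + (0 + 0)\{a}) | (a.b.0 + (a.0 + a.0)) has moves ··a··> t7, ··a··> t8, ··a··> t9
  t5 = a.(a.(0 + 0) + (0 + 0)\{a}) | 0 has moves ··a··> t8
  t6 = a.(a.(0 + 0) + (0 + 0)\{a}) | b.0 has moves ··a··> t9, ··b··> t5
  t7 = (0 + 0) | (a.b.0 + (a.0 + a.0)) has moves ··a··> t10, ··a··> t11
  t8 = (a.(0 + 0) + (0 + 0)\{a}) | 0 has moves ··a··> t10
  t9 = (a.(0 + 0) + (0 + 0)\{a}) | b.0 has moves ··a··> t11, ··b··> t8
  t10 = (0 + 0) | 0 has moves ∅
  t11 = (0 + 0) | b.0 has moves ··b··> t10
Bisimilarity quotient blocks:
  B0 = {s0}
  B1 = {s2}
  B2 = {s6, t6}
  B3 = {s5, t5}
  B4 = {s8, t8}
  B5 = {s10, t10}
  B6 = {s9, t9}
  B7 = {s11, t11}
  B8 = {s4}
  B9 = {s7}
  B10 = {s1}
  B11 = {s3}
  B12 = {t0}
  B13 = {t1}
  B14 = {t4}
  B15 = {t7}
  B16 = {t3}
  B17 = {t2}
s0 ∈ B0, t0 ∈ B12 → different blocks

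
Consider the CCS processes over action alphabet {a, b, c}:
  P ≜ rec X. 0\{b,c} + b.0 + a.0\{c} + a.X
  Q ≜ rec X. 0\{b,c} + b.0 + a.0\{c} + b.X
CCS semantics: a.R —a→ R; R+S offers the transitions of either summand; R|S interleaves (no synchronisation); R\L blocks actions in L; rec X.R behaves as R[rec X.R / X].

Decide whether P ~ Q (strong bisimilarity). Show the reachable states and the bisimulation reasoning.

NO

LTS(P): 3 reachable states
  p0 = rec X. 0\{b,c} + b.0 + a.0\{c} + a.X :: ··a··> p0, ··a··> p1, ··b··> p2
  p1 = 0\{c} :: deadlocked
  p2 = 0 :: deadlocked
LTS(Q): 3 reachable states
  q0 = rec X. 0\{b,c} + b.0 + a.0\{c} + b.X :: ··a··> q1, ··b··> q0, ··b··> q2
  q1 = 0\{c} :: deadlocked
  q2 = 0 :: deadlocked
Partition-refinement fixed point:
  B0 = {p0}
  B1 = {p1, p2, q1, q2}
  B2 = {q0}
p0 ∈ B0, q0 ∈ B2 → different blocks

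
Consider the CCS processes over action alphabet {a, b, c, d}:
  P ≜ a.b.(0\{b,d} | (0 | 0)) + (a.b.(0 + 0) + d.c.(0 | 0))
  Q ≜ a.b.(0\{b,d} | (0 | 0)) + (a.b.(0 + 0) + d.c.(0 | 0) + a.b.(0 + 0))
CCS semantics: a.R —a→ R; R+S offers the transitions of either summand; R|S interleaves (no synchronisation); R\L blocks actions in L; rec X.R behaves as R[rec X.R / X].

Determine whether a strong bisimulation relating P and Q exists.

LTS(P): 7 reachable states
  u0 = a.b.(0\{b,d} | (0 | 0)) + (a.b.(0 + 0) + d.c.(0 | 0)) | =a=> u1, =a=> u2, =d=> u3
  u1 = b.(0 + 0) | =b=> u4
  u2 = b.(0\{b,d} | (0 | 0)) | =b=> u5
  u3 = c.(0 | 0) | =c=> u6
  u4 = 0 + 0 | (no moves)
  u5 = 0\{b,d} | (0 | 0) | (no moves)
  u6 = 0 | 0 | (no moves)
LTS(Q): 7 reachable states
  v0 = a.b.(0\{b,d} | (0 | 0)) + (a.b.(0 + 0) + d.c.(0 | 0) + a.b.(0 + 0)) | =a=> v1, =a=> v2, =d=> v3
  v1 = b.(0 + 0) | =b=> v4
  v2 = b.(0\{b,d} | (0 | 0)) | =b=> v5
  v3 = c.(0 | 0) | =c=> v6
  v4 = 0 + 0 | (no moves)
  v5 = 0\{b,d} | (0 | 0) | (no moves)
  v6 = 0 | 0 | (no moves)
Coarsest stable partition (strong bisimilarity classes):
  B0 = {u0, v0}
  B1 = {u1, u2, v1, v2}
  B2 = {u4, u5, u6, v4, v5, v6}
  B3 = {u3, v3}
u0 ∈ B0, v0 ∈ B0 → same block

YES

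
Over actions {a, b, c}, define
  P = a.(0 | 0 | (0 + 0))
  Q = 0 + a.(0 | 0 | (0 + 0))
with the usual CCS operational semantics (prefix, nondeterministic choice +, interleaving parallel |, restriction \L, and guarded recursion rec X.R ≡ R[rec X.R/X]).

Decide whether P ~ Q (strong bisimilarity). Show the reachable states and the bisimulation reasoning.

YES

P's transition system — 2 states:
  u0 = a.(0 | 0 | (0 + 0)) | -a-> u1
  u1 = 0 | 0 | (0 + 0) | ·
Q's transition system — 2 states:
  v0 = 0 + a.(0 | 0 | (0 + 0)) | -a-> v1
  v1 = 0 | 0 | (0 + 0) | ·
Bisimilarity quotient blocks:
  B0 = {u0, v0}
  B1 = {u1, v1}
u0 ∈ B0, v0 ∈ B0 → same block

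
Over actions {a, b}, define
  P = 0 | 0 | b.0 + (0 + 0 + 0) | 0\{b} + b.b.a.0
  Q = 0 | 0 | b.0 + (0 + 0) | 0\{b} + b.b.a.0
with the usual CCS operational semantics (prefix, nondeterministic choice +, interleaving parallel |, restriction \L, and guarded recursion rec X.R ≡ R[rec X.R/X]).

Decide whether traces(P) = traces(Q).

LTS(P): 5 reachable states
  s0 = 0 | 0 | b.0 + (0 + 0 + 0) | 0\{b} + b.b.a.0 ⊢ --b--▸ s1, --b--▸ s2
  s1 = 0 | 0 | 0 ⊢ ·
  s2 = b.a.0 ⊢ --b--▸ s3
  s3 = a.0 ⊢ --a--▸ s4
  s4 = 0 ⊢ ·
LTS(Q): 5 reachable states
  t0 = 0 | 0 | b.0 + (0 + 0) | 0\{b} + b.b.a.0 ⊢ --b--▸ t1, --b--▸ t2
  t1 = 0 | 0 | 0 ⊢ ·
  t2 = b.a.0 ⊢ --b--▸ t3
  t3 = a.0 ⊢ --a--▸ t4
  t4 = 0 ⊢ ·
Partition-refinement fixed point:
  B0 = {s0, t0}
  B1 = {s2, t2}
  B2 = {s3, t3}
  B3 = {s1, s4, t1, t4}
s0 ∈ B0, t0 ∈ B0 → same block
Bisimilar ⇒ trace-equivalent.

trace-equivalent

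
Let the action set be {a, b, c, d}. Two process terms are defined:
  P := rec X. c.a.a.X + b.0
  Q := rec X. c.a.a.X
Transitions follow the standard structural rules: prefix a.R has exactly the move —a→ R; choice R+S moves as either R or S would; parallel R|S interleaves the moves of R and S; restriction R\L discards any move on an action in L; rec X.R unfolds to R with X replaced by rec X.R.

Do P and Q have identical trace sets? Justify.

P's transition system — 4 states:
  p0 = rec X. c.a.a.X + b.0 → ··b··> p1, ··c··> p2
  p1 = 0 → stopped
  p2 = a.a.(rec X. c.a.a.X + b.0) → ··a··> p3
  p3 = a.(rec X. c.a.a.X + b.0) → ··a··> p0
Q's transition system — 3 states:
  q0 = rec X. c.a.a.X → ··c··> q1
  q1 = a.a.(rec X. c.a.a.X) → ··a··> q2
  q2 = a.(rec X. c.a.a.X) → ··a··> q0
Run σ = ⟨b⟩ on P: start {p0}
  [1] b ⇒ {p1}
  — P admits the full trace.
Run σ = ⟨b⟩ on Q: start {q0}
  [1] b ⇒ no successor for Q

trace-distinct — witness ⟨b⟩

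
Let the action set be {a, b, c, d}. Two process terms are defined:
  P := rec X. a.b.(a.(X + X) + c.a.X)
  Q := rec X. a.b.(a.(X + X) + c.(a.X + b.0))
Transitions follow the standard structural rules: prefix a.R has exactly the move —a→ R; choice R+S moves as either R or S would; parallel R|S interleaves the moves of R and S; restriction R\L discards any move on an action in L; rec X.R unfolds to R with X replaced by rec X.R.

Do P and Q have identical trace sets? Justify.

P's transition system — 5 states:
  u0 = rec X. a.b.(a.(X + X) + c.a.X) → --a--▸ u1
  u1 = b.(a.((rec X. a.b.(a.(X + X) + c.a.X)) + (rec X. a.b.(a.(X + X) + c.a.X))) + c.a.(rec X. a.b.(a.(X + X) + c.a.X))) → --b--▸ u2
  u2 = a.((rec X. a.b.(a.(X + X) + c.a.X)) + (rec X. a.b.(a.(X + X) + c.a.X))) + c.a.(rec X. a.b.(a.(X + X) + c.a.X)) → --a--▸ u3, --c--▸ u4
  u3 = (rec X. a.b.(a.(X + X) + c.a.X)) + (rec X. a.b.(a.(X + X) + c.a.X)) → --a--▸ u1
  u4 = a.(rec X. a.b.(a.(X + X) + c.a.X)) → --a--▸ u0
Q's transition system — 6 states:
  v0 = rec X. a.b.(a.(X + X) + c.(a.X + b.0)) → --a--▸ v1
  v1 = b.(a.((rec X. a.b.(a.(X + X) + c.(a.X + b.0))) + (rec X. a.b.(a.(X + X) + c.(a.X + b.0)))) + c.(a.(rec X. a.b.(a.(X + X) + c.(a.X + b.0))) + b.0)) → --b--▸ v2
  v2 = a.((rec X. a.b.(a.(X + X) + c.(a.X + b.0))) + (rec X. a.b.(a.(X + X) + c.(a.X + b.0)))) + c.(a.(rec X. a.b.(a.(X + X) + c.(a.X + b.0))) + b.0) → --a--▸ v3, --c--▸ v4
  v3 = (rec X. a.b.(a.(X + X) + c.(a.X + b.0))) + (rec X. a.b.(a.(X + X) + c.(a.X + b.0))) → --a--▸ v1
  v4 = a.(rec X. a.b.(a.(X + X) + c.(a.X + b.0))) + b.0 → --a--▸ v0, --b--▸ v5
  v5 = 0 → stopped
Executing abcb from Q (initial set {v0}):
  after a @ step 1: {v1}
  after b @ step 2: {v2}
  after c @ step 3: {v4}
  after b @ step 4: {v5}
  — Q admits the full trace.
Executing abcb from P (initial set {u0}):
  after a @ step 1: {u1}
  after b @ step 2: {u2}
  after c @ step 3: {u4}
  after b @ step 4: no successor for P

trace-distinct — witness ⟨abcb⟩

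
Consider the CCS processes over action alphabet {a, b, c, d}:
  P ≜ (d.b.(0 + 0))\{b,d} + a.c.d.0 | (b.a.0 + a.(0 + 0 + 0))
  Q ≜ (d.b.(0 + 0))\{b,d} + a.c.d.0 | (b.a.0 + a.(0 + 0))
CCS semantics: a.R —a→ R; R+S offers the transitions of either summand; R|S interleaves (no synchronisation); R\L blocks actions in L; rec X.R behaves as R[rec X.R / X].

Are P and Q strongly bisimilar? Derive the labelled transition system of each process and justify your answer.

Reachable graph of P (16 states):
  p0 = (d.b.(0 + 0))\{b,d} + a.c.d.0 | (b.a.0 + a.(0 + 0 + 0)) | -a-> p1, -a-> p2, -b-> p3
  p1 = a.c.d.0 | (0 + 0 + 0) | -a-> p4
  p2 = c.d.0 | (b.a.0 + a.(0 + 0 + 0)) | -a-> p4, -b-> p5, -c-> p6
  p3 = a.c.d.0 | a.0 | -a-> p5, -a-> p7
  p4 = c.d.0 | (0 + 0 + 0) | -c-> p8
  p5 = c.d.0 | a.0 | -a-> p9, -c-> p10
  p6 = d.0 | (b.a.0 + a.(0 + 0 + 0)) | -a-> p8, -b-> p10, -d-> p11
  p7 = a.c.d.0 | 0 | -a-> p9
  p8 = d.0 | (0 + 0 + 0) | -d-> p12
  p9 = c.d.0 | 0 | -c-> p13
  p10 = d.0 | a.0 | -a-> p13, -d-> p14
  p11 = 0 | (b.a.0 + a.(0 + 0 + 0)) | -a-> p12, -b-> p14
  p12 = 0 | (0 + 0 + 0) | ∅
  p13 = d.0 | 0 | -d-> p15
  p14 = 0 | a.0 | -a-> p15
  p15 = 0 | 0 | ∅
Reachable graph of Q (16 states):
  q0 = (d.b.(0 + 0))\{b,d} + a.c.d.0 | (b.a.0 + a.(0 + 0)) | -a-> q1, -a-> q2, -b-> q3
  q1 = a.c.d.0 | (0 + 0) | -a-> q4
  q2 = c.d.0 | (b.a.0 + a.(0 + 0)) | -a-> q4, -b-> q5, -c-> q6
  q3 = a.c.d.0 | a.0 | -a-> q5, -a-> q7
  q4 = c.d.0 | (0 + 0) | -c-> q8
  q5 = c.d.0 | a.0 | -a-> q9, -c-> q10
  q6 = d.0 | (b.a.0 + a.(0 + 0)) | -a-> q8, -b-> q10, -d-> q11
  q7 = a.c.d.0 | 0 | -a-> q9
  q8 = d.0 | (0 + 0) | -d-> q12
  q9 = c.d.0 | 0 | -c-> q13
  q10 = d.0 | a.0 | -a-> q13, -d-> q14
  q11 = 0 | (b.a.0 + a.(0 + 0)) | -a-> q12, -b-> q14
  q12 = 0 | (0 + 0) | ∅
  q13 = d.0 | 0 | -d-> q15
  q14 = 0 | a.0 | -a-> q15
  q15 = 0 | 0 | ∅
Coarsest stable partition (strong bisimilarity classes):
  B0 = {p0, q0}
  B1 = {p1, p7, q1, q7}
  B2 = {p4, p9, q4, q9}
  B3 = {p13, p8, q13, q8}
  B4 = {p12, p15, q12, q15}
  B5 = {p3, q3}
  B6 = {p5, q5}
  B7 = {p10, q10}
  B8 = {p14, q14}
  B9 = {p2, q2}
  B10 = {p6, q6}
  B11 = {p11, q11}
p0 ∈ B0, q0 ∈ B0 → same block

YES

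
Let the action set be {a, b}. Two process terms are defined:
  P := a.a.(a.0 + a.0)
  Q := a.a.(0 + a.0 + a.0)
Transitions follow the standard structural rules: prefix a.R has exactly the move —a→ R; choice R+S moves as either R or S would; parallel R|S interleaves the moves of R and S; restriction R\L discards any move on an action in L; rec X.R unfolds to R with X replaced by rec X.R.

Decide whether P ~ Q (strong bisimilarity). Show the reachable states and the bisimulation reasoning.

LTS(P): 4 reachable states
  m0 = a.a.(a.0 + a.0) ⊢ =a=> m1
  m1 = a.(a.0 + a.0) ⊢ =a=> m2
  m2 = a.0 + a.0 ⊢ =a=> m3
  m3 = 0 ⊢ deadlocked
LTS(Q): 4 reachable states
  n0 = a.a.(0 + a.0 + a.0) ⊢ =a=> n1
  n1 = a.(0 + a.0 + a.0) ⊢ =a=> n2
  n2 = 0 + a.0 + a.0 ⊢ =a=> n3
  n3 = 0 ⊢ deadlocked
Bisimilarity quotient blocks:
  B0 = {m0, n0}
  B1 = {m1, n1}
  B2 = {m2, n2}
  B3 = {m3, n3}
m0 ∈ B0, n0 ∈ B0 → same block

P ~ Q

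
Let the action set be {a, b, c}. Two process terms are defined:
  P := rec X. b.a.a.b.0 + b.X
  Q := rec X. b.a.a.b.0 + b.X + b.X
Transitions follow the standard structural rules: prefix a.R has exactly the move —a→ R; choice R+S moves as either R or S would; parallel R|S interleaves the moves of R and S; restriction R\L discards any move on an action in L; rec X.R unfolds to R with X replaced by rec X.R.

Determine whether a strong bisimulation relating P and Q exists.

P ~ Q

Reachable graph of P (5 states):
  m0 = rec X. b.a.a.b.0 + b.X | =b=> m0, =b=> m1
  m1 = a.a.b.0 | =a=> m2
  m2 = a.b.0 | =a=> m3
  m3 = b.0 | =b=> m4
  m4 = 0 | deadlocked
Reachable graph of Q (5 states):
  n0 = rec X. b.a.a.b.0 + b.X + b.X | =b=> n0, =b=> n1
  n1 = a.a.b.0 | =a=> n2
  n2 = a.b.0 | =a=> n3
  n3 = b.0 | =b=> n4
  n4 = 0 | deadlocked
Bisimilarity quotient blocks:
  B0 = {m0, n0}
  B1 = {m1, n1}
  B2 = {m2, n2}
  B3 = {m3, n3}
  B4 = {m4, n4}
m0 ∈ B0, n0 ∈ B0 → same block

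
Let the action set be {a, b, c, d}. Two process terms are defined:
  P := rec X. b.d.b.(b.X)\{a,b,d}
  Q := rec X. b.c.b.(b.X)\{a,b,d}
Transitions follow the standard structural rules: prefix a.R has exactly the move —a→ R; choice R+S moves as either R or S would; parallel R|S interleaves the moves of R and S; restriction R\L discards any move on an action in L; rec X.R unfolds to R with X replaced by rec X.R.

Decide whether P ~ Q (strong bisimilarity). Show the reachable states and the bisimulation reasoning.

not bisimilar

Reachable graph of P (4 states):
  s0 = rec X. b.d.b.(b.X)\{a,b,d} | -b-> s1
  s1 = d.b.(b.(rec X. b.d.b.(b.X)\{a,b,d}))\{a,b,d} | -d-> s2
  s2 = b.(b.(rec X. b.d.b.(b.X)\{a,b,d}))\{a,b,d} | -b-> s3
  s3 = (b.(rec X. b.d.b.(b.X)\{a,b,d}))\{a,b,d} | stopped
Reachable graph of Q (4 states):
  t0 = rec X. b.c.b.(b.X)\{a,b,d} | -b-> t1
  t1 = c.b.(b.(rec X. b.c.b.(b.X)\{a,b,d}))\{a,b,d} | -c-> t2
  t2 = b.(b.(rec X. b.c.b.(b.X)\{a,b,d}))\{a,b,d} | -b-> t3
  t3 = (b.(rec X. b.c.b.(b.X)\{a,b,d}))\{a,b,d} | stopped
Bisimilarity quotient blocks:
  B0 = {s0}
  B1 = {s1}
  B2 = {s2, t2}
  B3 = {s3, t3}
  B4 = {t0}
  B5 = {t1}
s0 ∈ B0, t0 ∈ B4 → different blocks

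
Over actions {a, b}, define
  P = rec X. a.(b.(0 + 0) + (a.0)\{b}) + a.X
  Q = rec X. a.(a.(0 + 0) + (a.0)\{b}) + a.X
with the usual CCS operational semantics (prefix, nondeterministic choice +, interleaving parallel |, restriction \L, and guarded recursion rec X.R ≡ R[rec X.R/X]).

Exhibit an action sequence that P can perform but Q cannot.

P's transition system — 4 states:
  m0 = rec X. a.(b.(0 + 0) + (a.0)\{b}) + a.X | —a→ m0, —a→ m1
  m1 = b.(0 + 0) + (a.0)\{b} | —a→ m2, —b→ m3
  m2 = 0\{b} | (no moves)
  m3 = 0 + 0 | (no moves)
Q's transition system — 4 states:
  n0 = rec X. a.(a.(0 + 0) + (a.0)\{b}) + a.X | —a→ n0, —a→ n1
  n1 = a.(0 + 0) + (a.0)\{b} | —a→ n2, —a→ n3
  n2 = 0 + 0 | (no moves)
  n3 = 0\{b} | (no moves)
Run σ = ⟨ab⟩ on P: start {m0}
  step 1 (a): {m0, m1}
  step 2 (b): {m3}
  — P admits the full trace.
Run σ = ⟨ab⟩ on Q: start {n0}
  step 1 (a): {n0, n1}
  step 2 (b): ∅ (Q stuck)

ab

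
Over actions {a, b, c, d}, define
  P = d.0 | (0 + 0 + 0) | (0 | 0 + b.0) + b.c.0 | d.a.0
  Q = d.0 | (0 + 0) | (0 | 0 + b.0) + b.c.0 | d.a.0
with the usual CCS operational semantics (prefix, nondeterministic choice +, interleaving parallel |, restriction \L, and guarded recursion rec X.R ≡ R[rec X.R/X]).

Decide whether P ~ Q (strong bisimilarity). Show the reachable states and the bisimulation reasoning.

P ~ Q

P's transition system — 12 states:
  m0 = d.0 | (0 + 0 + 0) | (0 | 0 + b.0) + b.c.0 | d.a.0 has moves ··b··> m1, ··b··> m2, ··d··> m3, ··d··> m4
  m1 = c.0 | d.a.0 has moves ··c··> m5, ··d··> m6
  m2 = d.0 | (0 + 0 + 0) | 0 has moves ··d··> m7
  m3 = 0 | (0 + 0 + 0) | (0 | 0 + b.0) has moves ··b··> m7
  m4 = b.c.0 | a.0 has moves ··a··> m8, ··b··> m6
  m5 = 0 | d.a.0 has moves ··d··> m9
  m6 = c.0 | a.0 has moves ··a··> m10, ··c··> m9
  m7 = 0 | (0 + 0 + 0) | 0 has moves ∅
  m8 = b.c.0 | 0 has moves ··b··> m10
  m9 = 0 | a.0 has moves ··a··> m11
  m10 = c.0 | 0 has moves ··c··> m11
  m11 = 0 | 0 has moves ∅
Q's transition system — 12 states:
  n0 = d.0 | (0 + 0) | (0 | 0 + b.0) + b.c.0 | d.a.0 has moves ··b··> n1, ··b··> n2, ··d··> n3, ··d··> n4
  n1 = c.0 | d.a.0 has moves ··c··> n5, ··d··> n6
  n2 = d.0 | (0 + 0) | 0 has moves ··d··> n7
  n3 = 0 | (0 + 0) | (0 | 0 + b.0) has moves ··b··> n7
  n4 = b.c.0 | a.0 has moves ··a··> n8, ··b··> n6
  n5 = 0 | d.a.0 has moves ··d··> n9
  n6 = c.0 | a.0 has moves ··a··> n10, ··c··> n9
  n7 = 0 | (0 + 0) | 0 has moves ∅
  n8 = b.c.0 | 0 has moves ··b··> n10
  n9 = 0 | a.0 has moves ··a··> n11
  n10 = c.0 | 0 has moves ··c··> n11
  n11 = 0 | 0 has moves ∅
Bisimilarity quotient blocks:
  B0 = {m0, n0}
  B1 = {m2, n2}
  B2 = {m11, m7, n11, n7}
  B3 = {m4, n4}
  B4 = {m6, n6}
  B5 = {m10, n10}
  B6 = {m9, n9}
  B7 = {m8, n8}
  B8 = {m3, n3}
  B9 = {m1, n1}
  B10 = {m5, n5}
m0 ∈ B0, n0 ∈ B0 → same block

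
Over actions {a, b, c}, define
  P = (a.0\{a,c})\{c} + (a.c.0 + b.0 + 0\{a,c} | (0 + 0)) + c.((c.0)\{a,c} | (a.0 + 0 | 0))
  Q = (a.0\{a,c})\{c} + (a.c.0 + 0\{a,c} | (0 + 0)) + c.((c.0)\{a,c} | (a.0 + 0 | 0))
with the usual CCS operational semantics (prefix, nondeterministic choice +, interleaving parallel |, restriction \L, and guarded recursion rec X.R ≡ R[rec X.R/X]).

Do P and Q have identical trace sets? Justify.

NO — witness ⟨b⟩

P's transition system — 6 states:
  s0 = (a.0\{a,c})\{c} + (a.c.0 + b.0 + 0\{a,c} | (0 + 0)) + c.((c.0)\{a,c} | (a.0 + 0 | 0)) | ··a··> s1, ··a··> s2, ··b··> s3, ··c··> s4
  s1 = 0\{a,c}\{c} | ·
  s2 = c.0 | ··c··> s3
  s3 = 0 | ·
  s4 = (c.0)\{a,c} | (a.0 + 0 | 0) | ··a··> s5
  s5 = (c.0)\{a,c} | 0 | ·
Q's transition system — 6 states:
  t0 = (a.0\{a,c})\{c} + (a.c.0 + 0\{a,c} | (0 + 0)) + c.((c.0)\{a,c} | (a.0 + 0 | 0)) | ··a··> t1, ··a··> t2, ··c··> t3
  t1 = 0\{a,c}\{c} | ·
  t2 = c.0 | ··c··> t4
  t3 = (c.0)\{a,c} | (a.0 + 0 | 0) | ··a··> t5
  t4 = 0 | ·
  t5 = (c.0)\{a,c} | 0 | ·
Executing b from P (initial set {s0}):
  step 1 (b): {s3}
  — P admits the full trace.
Executing b from Q (initial set {t0}):
  step 1 (b): no successor for Q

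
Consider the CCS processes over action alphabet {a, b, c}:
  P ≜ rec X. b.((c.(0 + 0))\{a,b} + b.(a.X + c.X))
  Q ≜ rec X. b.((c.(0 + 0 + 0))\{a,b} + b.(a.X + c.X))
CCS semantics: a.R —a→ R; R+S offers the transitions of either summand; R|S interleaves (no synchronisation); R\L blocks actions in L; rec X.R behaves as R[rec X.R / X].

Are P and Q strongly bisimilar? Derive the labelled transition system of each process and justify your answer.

bisimilar

LTS(P): 4 reachable states
  m0 = rec X. b.((c.(0 + 0))\{a,b} + b.(a.X + c.X)) has moves -b-> m1
  m1 = (c.(0 + 0))\{a,b} + b.(a.(rec X. b.((c.(0 + 0))\{a,b} + b.(a.X + c.X))) + c.(rec X. b.((c.(0 + 0))\{a,b} + b.(a.X + c.X)))) has moves -b-> m2, -c-> m3
  m2 = a.(rec X. b.((c.(0 + 0))\{a,b} + b.(a.X + c.X))) + c.(rec X. b.((c.(0 + 0))\{a,b} + b.(a.X + c.X))) has moves -a-> m0, -c-> m0
  m3 = (0 + 0)\{a,b} has moves (no moves)
LTS(Q): 4 reachable states
  n0 = rec X. b.((c.(0 + 0 + 0))\{a,b} + b.(a.X + c.X)) has moves -b-> n1
  n1 = (c.(0 + 0 + 0))\{a,b} + b.(a.(rec X. b.((c.(0 + 0 + 0))\{a,b} + b.(a.X + c.X))) + c.(rec X. b.((c.(0 + 0 + 0))\{a,b} + b.(a.X + c.X)))) has moves -b-> n2, -c-> n3
  n2 = a.(rec X. b.((c.(0 + 0 + 0))\{a,b} + b.(a.X + c.X))) + c.(rec X. b.((c.(0 + 0 + 0))\{a,b} + b.(a.X + c.X))) has moves -a-> n0, -c-> n0
  n3 = (0 + 0 + 0)\{a,b} has moves (no moves)
Partition-refinement fixed point:
  B0 = {m0, n0}
  B1 = {m1, n1}
  B2 = {m3, n3}
  B3 = {m2, n2}
m0 ∈ B0, n0 ∈ B0 → same block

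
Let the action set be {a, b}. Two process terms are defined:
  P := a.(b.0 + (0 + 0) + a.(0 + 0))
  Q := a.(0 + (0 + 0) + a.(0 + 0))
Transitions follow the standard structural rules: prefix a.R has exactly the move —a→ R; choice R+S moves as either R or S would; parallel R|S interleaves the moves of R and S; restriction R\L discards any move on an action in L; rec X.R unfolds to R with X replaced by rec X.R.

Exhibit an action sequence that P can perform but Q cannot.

LTS(P): 4 reachable states
  u0 = a.(b.0 + (0 + 0) + a.(0 + 0)) → —a→ u1
  u1 = b.0 + (0 + 0) + a.(0 + 0) → —a→ u2, —b→ u3
  u2 = 0 + 0 → ∅
  u3 = 0 → ∅
LTS(Q): 3 reachable states
  v0 = a.(0 + (0 + 0) + a.(0 + 0)) → —a→ v1
  v1 = 0 + (0 + 0) + a.(0 + 0) → —a→ v2
  v2 = 0 + 0 → ∅
Executing ab from P (initial set {u0}):
  [1] a ⇒ {u1}
  [2] b ⇒ {u3}
  P completes σ.
Executing ab from Q (initial set {v0}):
  [1] a ⇒ {v1}
  [2] b ⇒ ∅  — Q cannot continue

ab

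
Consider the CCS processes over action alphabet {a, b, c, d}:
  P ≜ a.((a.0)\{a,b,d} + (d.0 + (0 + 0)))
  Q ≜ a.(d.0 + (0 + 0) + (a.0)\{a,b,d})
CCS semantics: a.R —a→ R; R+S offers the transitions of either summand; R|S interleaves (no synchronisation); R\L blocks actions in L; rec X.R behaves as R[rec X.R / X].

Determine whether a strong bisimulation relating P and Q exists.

P ~ Q

LTS(P): 3 reachable states
  u0 = a.((a.0)\{a,b,d} + (d.0 + (0 + 0))) :: ··a··> u1
  u1 = (a.0)\{a,b,d} + (d.0 + (0 + 0)) :: ··d··> u2
  u2 = 0 :: stopped
LTS(Q): 3 reachable states
  v0 = a.(d.0 + (0 + 0) + (a.0)\{a,b,d}) :: ··a··> v1
  v1 = d.0 + (0 + 0) + (a.0)\{a,b,d} :: ··d··> v2
  v2 = 0 :: stopped
Coarsest stable partition (strong bisimilarity classes):
  B0 = {u0, v0}
  B1 = {u1, v1}
  B2 = {u2, v2}
u0 ∈ B0, v0 ∈ B0 → same block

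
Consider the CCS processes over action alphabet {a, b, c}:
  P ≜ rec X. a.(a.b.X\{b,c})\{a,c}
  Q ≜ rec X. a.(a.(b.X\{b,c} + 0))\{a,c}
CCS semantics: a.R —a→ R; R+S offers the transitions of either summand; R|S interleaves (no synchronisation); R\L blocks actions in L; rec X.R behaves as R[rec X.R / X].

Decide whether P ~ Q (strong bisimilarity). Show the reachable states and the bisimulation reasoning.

Reachable graph of P (2 states):
  p0 = rec X. a.(a.b.X\{b,c})\{a,c} :: --a--▸ p1
  p1 = (a.b.(rec X. a.(a.b.X\{b,c})\{a,c})\{b,c})\{a,c} :: ·
Reachable graph of Q (2 states):
  q0 = rec X. a.(a.(b.X\{b,c} + 0))\{a,c} :: --a--▸ q1
  q1 = (a.(b.(rec X. a.(a.(b.X\{b,c} + 0))\{a,c})\{b,c} + 0))\{a,c} :: ·
Partition-refinement fixed point:
  B0 = {p0, q0}
  B1 = {p1, q1}
p0 ∈ B0, q0 ∈ B0 → same block

YES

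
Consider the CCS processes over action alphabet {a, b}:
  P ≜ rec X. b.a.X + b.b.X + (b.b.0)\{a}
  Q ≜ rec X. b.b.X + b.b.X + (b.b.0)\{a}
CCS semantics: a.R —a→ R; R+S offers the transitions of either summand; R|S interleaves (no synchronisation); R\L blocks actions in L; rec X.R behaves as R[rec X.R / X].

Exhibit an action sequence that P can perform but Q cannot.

Reachable graph of P (5 states):
  u0 = rec X. b.a.X + b.b.X + (b.b.0)\{a} has moves =b=> u1, =b=> u2, =b=> u3
  u1 = (b.0)\{a} has moves =b=> u4
  u2 = a.(rec X. b.a.X + b.b.X + (b.b.0)\{a}) has moves =a=> u0
  u3 = b.(rec X. b.a.X + b.b.X + (b.b.0)\{a}) has moves =b=> u0
  u4 = 0\{a} has moves ·
Reachable graph of Q (4 states):
  v0 = rec X. b.b.X + b.b.X + (b.b.0)\{a} has moves =b=> v1, =b=> v2
  v1 = (b.0)\{a} has moves =b=> v3
  v2 = b.(rec X. b.b.X + b.b.X + (b.b.0)\{a}) has moves =b=> v0
  v3 = 0\{a} has moves ·
Trace ⟨ba⟩ through P, begin at {u0}:
  after b @ step 1: {u1, u2, u3}
  after a @ step 2: {u0}
  ✓ P
Trace ⟨ba⟩ through Q, begin at {v0}:
  after b @ step 1: {v1, v2}
  after a @ step 2: ∅ (Q stuck)

ba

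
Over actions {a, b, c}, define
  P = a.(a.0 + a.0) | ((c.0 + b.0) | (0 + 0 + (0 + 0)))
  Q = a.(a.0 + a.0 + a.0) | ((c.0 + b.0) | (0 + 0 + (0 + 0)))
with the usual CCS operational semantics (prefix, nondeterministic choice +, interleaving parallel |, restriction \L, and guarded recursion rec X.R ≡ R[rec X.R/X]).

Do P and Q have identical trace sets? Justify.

traces(P) = traces(Q)

P's transition system — 6 states:
  p0 = a.(a.0 + a.0) | ((c.0 + b.0) | (0 + 0 + (0 + 0))) | ··a··> p1, ··b··> p2, ··c··> p2
  p1 = (a.0 + a.0) | ((c.0 + b.0) | (0 + 0 + (0 + 0))) | ··a··> p3, ··b··> p4, ··c··> p4
  p2 = a.(a.0 + a.0) | (0 | (0 + 0 + (0 + 0))) | ··a··> p4
  p3 = 0 | ((c.0 + b.0) | (0 + 0 + (0 + 0))) | ··b··> p5, ··c··> p5
  p4 = (a.0 + a.0) | (0 | (0 + 0 + (0 + 0))) | ··a··> p5
  p5 = 0 | (0 | (0 + 0 + (0 + 0))) | stopped
Q's transition system — 6 states:
  q0 = a.(a.0 + a.0 + a.0) | ((c.0 + b.0) | (0 + 0 + (0 + 0))) | ··a··> q1, ··b··> q2, ··c··> q2
  q1 = (a.0 + a.0 + a.0) | ((c.0 + b.0) | (0 + 0 + (0 + 0))) | ··a··> q3, ··b··> q4, ··c··> q4
  q2 = a.(a.0 + a.0 + a.0) | (0 | (0 + 0 + (0 + 0))) | ··a··> q4
  q3 = 0 | ((c.0 + b.0) | (0 + 0 + (0 + 0))) | ··b··> q5, ··c··> q5
  q4 = (a.0 + a.0 + a.0) | (0 | (0 + 0 + (0 + 0))) | ··a··> q5
  q5 = 0 | (0 | (0 + 0 + (0 + 0))) | stopped
Coarsest stable partition (strong bisimilarity classes):
  B0 = {p0, q0}
  B1 = {p2, q2}
  B2 = {p4, q4}
  B3 = {p5, q5}
  B4 = {p1, q1}
  B5 = {p3, q3}
p0 ∈ B0, q0 ∈ B0 → same block
Bisimilar ⇒ trace-equivalent.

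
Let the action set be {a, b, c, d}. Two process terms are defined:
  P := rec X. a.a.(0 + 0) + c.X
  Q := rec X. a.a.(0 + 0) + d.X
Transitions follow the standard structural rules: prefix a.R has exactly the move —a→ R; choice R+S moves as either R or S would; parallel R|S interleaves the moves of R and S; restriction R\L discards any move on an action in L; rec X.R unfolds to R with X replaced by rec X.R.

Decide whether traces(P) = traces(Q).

traces(P) ≠ traces(Q) — witness ⟨c⟩

LTS(P): 3 reachable states
  s0 = rec X. a.a.(0 + 0) + c.X :: -a-> s1, -c-> s0
  s1 = a.(0 + 0) :: -a-> s2
  s2 = 0 + 0 :: ·
LTS(Q): 3 reachable states
  t0 = rec X. a.a.(0 + 0) + d.X :: -a-> t1, -d-> t0
  t1 = a.(0 + 0) :: -a-> t2
  t2 = 0 + 0 :: ·
Trace ⟨c⟩ through P, begin at {s0}:
  [1] c ⇒ {s0}
  P completes σ.
Trace ⟨c⟩ through Q, begin at {t0}:
  [1] c ⇒ ∅  — Q cannot continue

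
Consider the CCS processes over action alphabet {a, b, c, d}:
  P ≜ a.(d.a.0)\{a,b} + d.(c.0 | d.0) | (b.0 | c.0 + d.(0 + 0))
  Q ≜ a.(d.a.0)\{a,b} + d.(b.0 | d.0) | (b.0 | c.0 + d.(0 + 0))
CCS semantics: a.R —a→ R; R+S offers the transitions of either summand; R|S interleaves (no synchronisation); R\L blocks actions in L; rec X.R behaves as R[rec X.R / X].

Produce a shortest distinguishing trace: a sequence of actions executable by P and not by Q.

LTS(P): 27 reachable states
  m0 = a.(d.a.0)\{a,b} + d.(c.0 | d.0) | (b.0 | c.0 + d.(0 + 0)) | —a→ m1, —b→ m2, —c→ m3, —d→ m4, —d→ m5
  m1 = (d.a.0)\{a,b} | —d→ m6
  m2 = d.(c.0 | d.0) | (0 | c.0) | —c→ m7, —d→ m8
  m3 = d.(c.0 | d.0) | (b.0 | 0) | —b→ m7, —d→ m9
  m4 = c.0 | d.0 | (b.0 | c.0 + d.(0 + 0)) | —b→ m8, —c→ m10, —c→ m9, —d→ m11, —d→ m12
  m5 = d.(c.0 | d.0) | (0 + 0) | —d→ m12
  m6 = (a.0)\{a,b} | (no moves)
  m7 = d.(c.0 | d.0) | (0 | 0) | —d→ m13
  m8 = c.0 | d.0 | (0 | c.0) | —c→ m13, —c→ m14, —d→ m15
  m9 = c.0 | d.0 | (b.0 | 0) | —b→ m13, —c→ m16, —d→ m17
  m10 = 0 | d.0 | (b.0 | c.0 + d.(0 + 0)) | —b→ m14, —c→ m16, —d→ m18, —d→ m19
  m11 = c.0 | 0 | (b.0 | c.0 + d.(0 + 0)) | —b→ m15, —c→ m17, —c→ m18, —d→ m20
  m12 = c.0 | d.0 | (0 + 0) | —c→ m19, —d→ m20
  m13 = c.0 | d.0 | (0 | 0) | —c→ m21, —d→ m22
  m14 = 0 | d.0 | (0 | c.0) | —c→ m21, —d→ m23
  m15 = c.0 | 0 | (0 | c.0) | —c→ m22, —c→ m23
  m16 = 0 | d.0 | (b.0 | 0) | —b→ m21, —d→ m24
  m17 = c.0 | 0 | (b.0 | 0) | —b→ m22, —c→ m24
  m18 = 0 | 0 | (b.0 | c.0 + d.(0 + 0)) | —b→ m23, —c→ m24, —d→ m25
  m19 = 0 | d.0 | (0 + 0) | —d→ m25
  m20 = c.0 | 0 | (0 + 0) | —c→ m25
  m21 = 0 | d.0 | (0 | 0) | —d→ m26
  m22 = c.0 | 0 | (0 | 0) | —c→ m26
  m23 = 0 | 0 | (0 | c.0) | —c→ m26
  m24 = 0 | 0 | (b.0 | 0) | —b→ m26
  m25 = 0 | 0 | (0 + 0) | (no moves)
  m26 = 0 | 0 | (0 | 0) | (no moves)
LTS(Q): 27 reachable states
  n0 = a.(d.a.0)\{a,b} + d.(b.0 | d.0) | (b.0 | c.0 + d.(0 + 0)) | —a→ n1, —b→ n2, —c→ n3, —d→ n4, —d→ n5
  n1 = (d.a.0)\{a,b} | —d→ n6
  n2 = d.(b.0 | d.0) | (0 | c.0) | —c→ n7, —d→ n8
  n3 = d.(b.0 | d.0) | (b.0 | 0) | —b→ n7, —d→ n9
  n4 = b.0 | d.0 | (b.0 | c.0 + d.(0 + 0)) | —b→ n10, —b→ n8, —c→ n9, —d→ n11, —d→ n12
  n5 = d.(b.0 | d.0) | (0 + 0) | —d→ n12
  n6 = (a.0)\{a,b} | (no moves)
  n7 = d.(b.0 | d.0) | (0 | 0) | —d→ n13
  n8 = b.0 | d.0 | (0 | c.0) | —b→ n14, —c→ n13, —d→ n15
  n9 = b.0 | d.0 | (b.0 | 0) | —b→ n13, —b→ n16, —d→ n17
  n10 = 0 | d.0 | (b.0 | c.0 + d.(0 + 0)) | —b→ n14, —c→ n16, —d→ n18, —d→ n19
  n11 = b.0 | 0 | (b.0 | c.0 + d.(0 + 0)) | —b→ n15, —b→ n18, —c→ n17, —d→ n20
  n12 = b.0 | d.0 | (0 + 0) | —b→ n19, —d→ n20
  n13 = b.0 | d.0 | (0 | 0) | —b→ n21, —d→ n22
  n14 = 0 | d.0 | (0 | c.0) | —c→ n21, —d→ n23
  n15 = b.0 | 0 | (0 | c.0) | —b→ n23, —c→ n22
  n16 = 0 | d.0 | (b.0 | 0) | —b→ n21, —d→ n24
  n17 = b.0 | 0 | (b.0 | 0) | —b→ n22, —b→ n24
  n18 = 0 | 0 | (b.0 | c.0 + d.(0 + 0)) | —b→ n23, —c→ n24, —d→ n25
  n19 = 0 | d.0 | (0 + 0) | —d→ n25
  n20 = b.0 | 0 | (0 + 0) | —b→ n25
  n21 = 0 | d.0 | (0 | 0) | —d→ n26
  n22 = b.0 | 0 | (0 | 0) | —b→ n26
  n23 = 0 | 0 | (0 | c.0) | —c→ n26
  n24 = 0 | 0 | (b.0 | 0) | —b→ n26
  n25 = 0 | 0 | (0 + 0) | (no moves)
  n26 = 0 | 0 | (0 | 0) | (no moves)
Run σ = ⟨cdc⟩ on P: start {m0}
  [1] c ⇒ {m3}
  [2] d ⇒ {m9}
  [3] c ⇒ {m16}
  — P admits the full trace.
Run σ = ⟨cdc⟩ on Q: start {n0}
  [1] c ⇒ {n3}
  [2] d ⇒ {n9}
  [3] c ⇒ no successor for Q

cdc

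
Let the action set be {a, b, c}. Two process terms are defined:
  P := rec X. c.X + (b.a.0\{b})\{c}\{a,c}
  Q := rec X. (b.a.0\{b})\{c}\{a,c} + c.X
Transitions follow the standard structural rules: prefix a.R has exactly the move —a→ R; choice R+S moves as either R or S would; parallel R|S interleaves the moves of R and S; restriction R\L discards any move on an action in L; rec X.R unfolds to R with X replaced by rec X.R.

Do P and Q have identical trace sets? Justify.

Reachable graph of P (2 states):
  s0 = rec X. c.X + (b.a.0\{b})\{c}\{a,c} → —b→ s1, —c→ s0
  s1 = (a.0\{b})\{c}\{a,c} → ·
Reachable graph of Q (2 states):
  t0 = rec X. (b.a.0\{b})\{c}\{a,c} + c.X → —b→ t1, —c→ t0
  t1 = (a.0\{b})\{c}\{a,c} → ·
Partition-refinement fixed point:
  B0 = {s0, t0}
  B1 = {s1, t1}
s0 ∈ B0, t0 ∈ B0 → same block
Bisimilar ⇒ trace-equivalent.

traces(P) = traces(Q)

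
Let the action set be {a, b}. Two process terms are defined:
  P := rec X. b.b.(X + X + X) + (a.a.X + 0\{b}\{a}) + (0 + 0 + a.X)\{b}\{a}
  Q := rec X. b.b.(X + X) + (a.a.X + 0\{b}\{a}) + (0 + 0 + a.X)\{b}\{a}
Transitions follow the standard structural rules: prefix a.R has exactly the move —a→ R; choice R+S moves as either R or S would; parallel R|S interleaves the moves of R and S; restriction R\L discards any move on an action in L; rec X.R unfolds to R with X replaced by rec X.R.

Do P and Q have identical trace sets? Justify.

trace-equivalent

Reachable graph of P (4 states):
  m0 = rec X. b.b.(X + X + X) + (a.a.X + 0\{b}\{a}) + (0 + 0 + a.X)\{b}\{a} ⊢ -a-> m1, -b-> m2
  m1 = a.(rec X. b.b.(X + X + X) + (a.a.X + 0\{b}\{a}) + (0 + 0 + a.X)\{b}\{a}) ⊢ -a-> m0
  m2 = b.((rec X. b.b.(X + X + X) + (a.a.X + 0\{b}\{a}) + (0 + 0 + a.X)\{b}\{a}) + (rec X. b.b.(X + X + X) + (a.a.X + 0\{b}\{a}) + (0 + 0 + a.X)\{b}\{a}) + (rec X. b.b.(X + X + X) + (a.a.X + 0\{b}\{a}) + (0 + 0 + a.X)\{b}\{a})) ⊢ -b-> m3
  m3 = (rec X. b.b.(X + X + X) + (a.a.X + 0\{b}\{a}) + (0 + 0 + a.X)\{b}\{a}) + (rec X. b.b.(X + X + X) + (a.a.X + 0\{b}\{a}) + (0 + 0 + a.X)\{b}\{a}) + (rec X. b.b.(X + X + X) + (a.a.X + 0\{b}\{a}) + (0 + 0 + a.X)\{b}\{a}) ⊢ -a-> m1, -b-> m2
Reachable graph of Q (4 states):
  n0 = rec X. b.b.(X + X) + (a.a.X + 0\{b}\{a}) + (0 + 0 + a.X)\{b}\{a} ⊢ -a-> n1, -b-> n2
  n1 = a.(rec X. b.b.(X + X) + (a.a.X + 0\{b}\{a}) + (0 + 0 + a.X)\{b}\{a}) ⊢ -a-> n0
  n2 = b.((rec X. b.b.(X + X) + (a.a.X + 0\{b}\{a}) + (0 + 0 + a.X)\{b}\{a}) + (rec X. b.b.(X + X) + (a.a.X + 0\{b}\{a}) + (0 + 0 + a.X)\{b}\{a})) ⊢ -b-> n3
  n3 = (rec X. b.b.(X + X) + (a.a.X + 0\{b}\{a}) + (0 + 0 + a.X)\{b}\{a}) + (rec X. b.b.(X + X) + (a.a.X + 0\{b}\{a}) + (0 + 0 + a.X)\{b}\{a}) ⊢ -a-> n1, -b-> n2
Bisimilarity quotient blocks:
  B0 = {m0, m3, n0, n3}
  B1 = {m1, n1}
  B2 = {m2, n2}
m0 ∈ B0, n0 ∈ B0 → same block
Bisimilar ⇒ trace-equivalent.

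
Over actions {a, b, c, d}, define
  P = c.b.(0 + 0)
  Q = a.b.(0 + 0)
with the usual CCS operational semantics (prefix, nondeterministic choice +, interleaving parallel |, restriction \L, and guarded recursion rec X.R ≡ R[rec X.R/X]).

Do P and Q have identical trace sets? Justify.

trace-distinct — witness ⟨c⟩

Reachable graph of P (3 states):
  p0 = c.b.(0 + 0) ⊢ -c-> p1
  p1 = b.(0 + 0) ⊢ -b-> p2
  p2 = 0 + 0 ⊢ (no moves)
Reachable graph of Q (3 states):
  q0 = a.b.(0 + 0) ⊢ -a-> q1
  q1 = b.(0 + 0) ⊢ -b-> q2
  q2 = 0 + 0 ⊢ (no moves)
Run σ = ⟨c⟩ on P: start {p0}
  after c @ step 1: {p1}
  ✓ P
Run σ = ⟨c⟩ on Q: start {q0}
  after c @ step 1: ∅  — Q cannot continue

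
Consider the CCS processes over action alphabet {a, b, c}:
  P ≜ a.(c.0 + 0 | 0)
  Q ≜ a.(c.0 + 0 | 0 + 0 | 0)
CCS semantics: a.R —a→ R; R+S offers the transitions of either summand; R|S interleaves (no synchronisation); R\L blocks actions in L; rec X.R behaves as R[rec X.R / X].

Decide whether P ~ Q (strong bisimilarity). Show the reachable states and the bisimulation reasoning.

LTS(P): 3 reachable states
  u0 = a.(c.0 + 0 | 0) → —a→ u1
  u1 = c.0 + 0 | 0 → —c→ u2
  u2 = 0 → ·
LTS(Q): 3 reachable states
  v0 = a.(c.0 + 0 | 0 + 0 | 0) → —a→ v1
  v1 = c.0 + 0 | 0 + 0 | 0 → —c→ v2
  v2 = 0 → ·
Partition-refinement fixed point:
  B0 = {u0, v0}
  B1 = {u1, v1}
  B2 = {u2, v2}
u0 ∈ B0, v0 ∈ B0 → same block

YES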